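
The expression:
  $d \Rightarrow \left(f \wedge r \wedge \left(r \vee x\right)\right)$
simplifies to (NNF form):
$\left(f \wedge r\right) \vee \neg d$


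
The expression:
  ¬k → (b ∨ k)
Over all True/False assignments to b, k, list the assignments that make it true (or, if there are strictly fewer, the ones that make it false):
is false only for:
  b=False, k=False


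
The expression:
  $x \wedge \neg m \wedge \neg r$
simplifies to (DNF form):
$x \wedge \neg m \wedge \neg r$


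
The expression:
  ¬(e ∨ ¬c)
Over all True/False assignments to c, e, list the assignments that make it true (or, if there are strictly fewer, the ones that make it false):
is true only for:
  c=True, e=False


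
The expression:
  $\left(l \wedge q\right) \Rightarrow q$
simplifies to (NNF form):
$\text{True}$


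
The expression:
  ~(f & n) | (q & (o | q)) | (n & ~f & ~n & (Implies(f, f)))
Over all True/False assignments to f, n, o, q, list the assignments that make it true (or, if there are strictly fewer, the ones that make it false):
is false only for:
  f=True, n=True, o=False, q=False;
  f=True, n=True, o=True, q=False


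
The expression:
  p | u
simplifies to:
p | u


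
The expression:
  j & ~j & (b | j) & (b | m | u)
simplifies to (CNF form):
False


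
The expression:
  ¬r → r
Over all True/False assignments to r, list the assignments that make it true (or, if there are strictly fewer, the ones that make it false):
is true only for:
  r=True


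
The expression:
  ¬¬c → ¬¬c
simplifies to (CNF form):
True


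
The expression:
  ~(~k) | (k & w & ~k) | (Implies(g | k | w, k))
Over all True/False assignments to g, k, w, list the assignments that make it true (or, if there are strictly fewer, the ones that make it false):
is false only for:
  g=False, k=False, w=True;
  g=True, k=False, w=False;
  g=True, k=False, w=True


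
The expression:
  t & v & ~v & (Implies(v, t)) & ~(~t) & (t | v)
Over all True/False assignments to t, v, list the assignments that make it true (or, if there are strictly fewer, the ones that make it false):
is never true.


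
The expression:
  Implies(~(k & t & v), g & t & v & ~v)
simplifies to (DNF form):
k & t & v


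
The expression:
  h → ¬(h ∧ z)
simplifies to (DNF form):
¬h ∨ ¬z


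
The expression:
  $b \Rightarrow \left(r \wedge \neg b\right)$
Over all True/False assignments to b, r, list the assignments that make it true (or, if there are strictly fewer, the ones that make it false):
is true only for:
  b=False, r=False;
  b=False, r=True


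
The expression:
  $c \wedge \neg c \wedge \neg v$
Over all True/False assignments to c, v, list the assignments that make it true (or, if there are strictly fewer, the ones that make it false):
is never true.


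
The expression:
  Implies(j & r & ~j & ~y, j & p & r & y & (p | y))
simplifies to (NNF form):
True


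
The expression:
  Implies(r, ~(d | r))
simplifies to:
~r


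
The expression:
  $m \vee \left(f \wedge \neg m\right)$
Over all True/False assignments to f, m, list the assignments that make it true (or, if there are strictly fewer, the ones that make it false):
is false only for:
  f=False, m=False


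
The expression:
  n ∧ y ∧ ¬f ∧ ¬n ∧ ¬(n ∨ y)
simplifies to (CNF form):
False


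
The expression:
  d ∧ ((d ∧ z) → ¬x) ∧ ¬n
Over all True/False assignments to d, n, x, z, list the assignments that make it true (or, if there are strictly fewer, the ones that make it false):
is true only for:
  d=True, n=False, x=False, z=False;
  d=True, n=False, x=False, z=True;
  d=True, n=False, x=True, z=False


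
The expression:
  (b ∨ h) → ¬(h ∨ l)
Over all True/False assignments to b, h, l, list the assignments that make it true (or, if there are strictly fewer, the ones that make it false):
is true only for:
  b=False, h=False, l=False;
  b=False, h=False, l=True;
  b=True, h=False, l=False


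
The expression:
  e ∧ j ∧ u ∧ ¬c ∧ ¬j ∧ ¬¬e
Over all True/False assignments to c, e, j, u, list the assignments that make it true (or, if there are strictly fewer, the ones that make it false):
is never true.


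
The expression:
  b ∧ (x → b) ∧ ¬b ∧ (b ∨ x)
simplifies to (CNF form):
False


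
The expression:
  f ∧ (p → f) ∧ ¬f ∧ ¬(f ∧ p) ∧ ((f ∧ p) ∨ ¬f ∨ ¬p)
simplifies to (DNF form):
False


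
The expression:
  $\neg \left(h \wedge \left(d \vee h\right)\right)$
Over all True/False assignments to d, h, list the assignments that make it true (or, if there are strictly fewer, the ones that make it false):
is true only for:
  d=False, h=False;
  d=True, h=False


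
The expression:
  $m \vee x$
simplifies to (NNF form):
$m \vee x$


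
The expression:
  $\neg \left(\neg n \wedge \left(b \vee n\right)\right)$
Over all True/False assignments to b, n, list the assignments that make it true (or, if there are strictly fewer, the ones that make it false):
is false only for:
  b=True, n=False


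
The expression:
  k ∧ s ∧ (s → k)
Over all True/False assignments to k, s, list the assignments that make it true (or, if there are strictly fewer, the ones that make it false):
is true only for:
  k=True, s=True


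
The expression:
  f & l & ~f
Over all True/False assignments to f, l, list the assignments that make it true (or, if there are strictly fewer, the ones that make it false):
is never true.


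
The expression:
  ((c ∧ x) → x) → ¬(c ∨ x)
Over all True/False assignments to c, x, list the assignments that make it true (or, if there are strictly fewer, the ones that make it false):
is true only for:
  c=False, x=False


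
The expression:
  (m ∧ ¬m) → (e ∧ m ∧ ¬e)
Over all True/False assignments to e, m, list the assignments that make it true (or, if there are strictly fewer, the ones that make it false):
is always true.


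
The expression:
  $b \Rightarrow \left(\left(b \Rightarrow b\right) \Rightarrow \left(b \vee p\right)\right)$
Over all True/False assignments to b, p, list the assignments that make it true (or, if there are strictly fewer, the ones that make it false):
is always true.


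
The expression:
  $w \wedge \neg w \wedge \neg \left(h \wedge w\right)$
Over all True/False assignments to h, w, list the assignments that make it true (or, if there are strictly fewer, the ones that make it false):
is never true.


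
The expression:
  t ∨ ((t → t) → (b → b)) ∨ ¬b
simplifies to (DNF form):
True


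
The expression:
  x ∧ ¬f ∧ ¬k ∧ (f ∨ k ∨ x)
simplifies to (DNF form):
x ∧ ¬f ∧ ¬k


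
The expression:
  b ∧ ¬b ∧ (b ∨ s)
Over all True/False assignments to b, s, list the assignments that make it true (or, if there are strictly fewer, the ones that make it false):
is never true.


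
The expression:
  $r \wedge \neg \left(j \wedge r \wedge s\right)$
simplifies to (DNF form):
$\left(r \wedge \neg j\right) \vee \left(r \wedge \neg s\right)$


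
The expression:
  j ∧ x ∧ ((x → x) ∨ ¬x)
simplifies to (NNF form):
j ∧ x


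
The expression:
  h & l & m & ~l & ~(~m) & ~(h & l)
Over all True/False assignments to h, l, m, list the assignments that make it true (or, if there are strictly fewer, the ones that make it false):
is never true.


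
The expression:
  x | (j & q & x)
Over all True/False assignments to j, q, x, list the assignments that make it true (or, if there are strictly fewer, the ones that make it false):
is true only for:
  j=False, q=False, x=True;
  j=False, q=True, x=True;
  j=True, q=False, x=True;
  j=True, q=True, x=True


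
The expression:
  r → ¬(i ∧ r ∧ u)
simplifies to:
¬i ∨ ¬r ∨ ¬u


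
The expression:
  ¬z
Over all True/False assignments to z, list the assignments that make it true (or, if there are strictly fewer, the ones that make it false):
is true only for:
  z=False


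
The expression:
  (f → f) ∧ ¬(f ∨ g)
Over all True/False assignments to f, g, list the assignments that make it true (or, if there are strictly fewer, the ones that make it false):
is true only for:
  f=False, g=False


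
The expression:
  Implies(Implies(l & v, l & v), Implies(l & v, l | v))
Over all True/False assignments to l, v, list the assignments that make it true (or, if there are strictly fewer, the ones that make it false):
is always true.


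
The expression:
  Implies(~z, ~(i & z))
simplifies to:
True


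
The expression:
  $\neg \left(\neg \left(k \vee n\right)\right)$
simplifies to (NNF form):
$k \vee n$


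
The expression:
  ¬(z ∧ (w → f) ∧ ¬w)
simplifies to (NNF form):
w ∨ ¬z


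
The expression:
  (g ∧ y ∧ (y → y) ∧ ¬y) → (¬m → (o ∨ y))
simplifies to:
True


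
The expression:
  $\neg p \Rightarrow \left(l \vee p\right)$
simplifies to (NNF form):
$l \vee p$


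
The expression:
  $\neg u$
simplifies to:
$\neg u$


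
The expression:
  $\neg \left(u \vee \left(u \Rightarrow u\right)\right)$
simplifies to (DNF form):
$\text{False}$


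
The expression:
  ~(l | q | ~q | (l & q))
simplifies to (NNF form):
False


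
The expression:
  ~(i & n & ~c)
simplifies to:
c | ~i | ~n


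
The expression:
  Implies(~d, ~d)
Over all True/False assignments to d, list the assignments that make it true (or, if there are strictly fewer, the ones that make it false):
is always true.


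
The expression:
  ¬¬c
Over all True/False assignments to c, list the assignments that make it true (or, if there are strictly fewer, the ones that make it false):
is true only for:
  c=True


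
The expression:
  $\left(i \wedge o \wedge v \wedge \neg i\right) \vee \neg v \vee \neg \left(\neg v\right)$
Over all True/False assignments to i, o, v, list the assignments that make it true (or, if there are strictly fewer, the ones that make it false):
is always true.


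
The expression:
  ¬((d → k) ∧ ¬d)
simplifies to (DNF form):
d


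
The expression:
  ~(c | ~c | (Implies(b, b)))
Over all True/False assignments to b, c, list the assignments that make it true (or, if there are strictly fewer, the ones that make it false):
is never true.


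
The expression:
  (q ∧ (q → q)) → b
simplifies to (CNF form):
b ∨ ¬q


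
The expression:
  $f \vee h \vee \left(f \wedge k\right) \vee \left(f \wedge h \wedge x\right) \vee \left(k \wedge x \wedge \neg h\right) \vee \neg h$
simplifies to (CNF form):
$\text{True}$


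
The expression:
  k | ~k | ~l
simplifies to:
True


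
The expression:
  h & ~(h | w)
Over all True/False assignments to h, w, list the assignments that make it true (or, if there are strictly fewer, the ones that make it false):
is never true.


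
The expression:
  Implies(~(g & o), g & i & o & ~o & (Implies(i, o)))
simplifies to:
g & o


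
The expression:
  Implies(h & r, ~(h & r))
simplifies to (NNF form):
~h | ~r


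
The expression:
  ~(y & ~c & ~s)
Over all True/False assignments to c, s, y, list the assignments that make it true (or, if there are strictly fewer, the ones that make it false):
is false only for:
  c=False, s=False, y=True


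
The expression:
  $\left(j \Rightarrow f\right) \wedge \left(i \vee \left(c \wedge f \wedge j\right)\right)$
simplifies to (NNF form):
$\left(c \vee i\right) \wedge \left(f \vee \neg j\right) \wedge \left(i \vee j\right)$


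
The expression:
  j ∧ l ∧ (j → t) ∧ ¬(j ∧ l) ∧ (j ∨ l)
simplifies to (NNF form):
False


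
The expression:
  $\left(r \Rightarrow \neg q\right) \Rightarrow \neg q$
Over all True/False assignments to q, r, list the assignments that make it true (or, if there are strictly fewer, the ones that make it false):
is false only for:
  q=True, r=False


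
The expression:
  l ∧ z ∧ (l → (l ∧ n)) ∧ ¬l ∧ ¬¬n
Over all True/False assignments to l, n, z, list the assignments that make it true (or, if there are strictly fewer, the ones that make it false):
is never true.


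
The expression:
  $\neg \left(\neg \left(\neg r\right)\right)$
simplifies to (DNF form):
$\neg r$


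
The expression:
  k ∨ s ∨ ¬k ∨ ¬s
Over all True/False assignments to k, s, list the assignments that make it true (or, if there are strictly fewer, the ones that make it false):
is always true.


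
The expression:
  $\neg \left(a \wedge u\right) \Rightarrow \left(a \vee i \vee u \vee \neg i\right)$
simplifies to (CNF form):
$\text{True}$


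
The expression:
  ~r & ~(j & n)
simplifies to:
~r & (~j | ~n)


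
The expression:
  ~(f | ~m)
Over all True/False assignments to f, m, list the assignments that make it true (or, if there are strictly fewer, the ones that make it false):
is true only for:
  f=False, m=True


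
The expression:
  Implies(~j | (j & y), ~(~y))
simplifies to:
j | y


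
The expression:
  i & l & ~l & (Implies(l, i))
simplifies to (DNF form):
False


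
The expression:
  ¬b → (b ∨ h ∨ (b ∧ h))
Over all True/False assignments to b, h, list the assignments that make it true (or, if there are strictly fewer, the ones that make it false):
is false only for:
  b=False, h=False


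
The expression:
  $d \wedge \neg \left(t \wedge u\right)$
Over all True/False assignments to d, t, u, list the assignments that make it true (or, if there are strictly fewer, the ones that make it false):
is true only for:
  d=True, t=False, u=False;
  d=True, t=False, u=True;
  d=True, t=True, u=False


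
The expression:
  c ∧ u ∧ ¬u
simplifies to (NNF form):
False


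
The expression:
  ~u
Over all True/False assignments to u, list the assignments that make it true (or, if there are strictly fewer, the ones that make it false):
is true only for:
  u=False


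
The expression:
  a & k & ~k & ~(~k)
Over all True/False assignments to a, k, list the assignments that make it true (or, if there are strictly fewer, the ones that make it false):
is never true.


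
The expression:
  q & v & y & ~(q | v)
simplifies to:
False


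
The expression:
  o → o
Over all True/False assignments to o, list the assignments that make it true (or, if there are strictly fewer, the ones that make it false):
is always true.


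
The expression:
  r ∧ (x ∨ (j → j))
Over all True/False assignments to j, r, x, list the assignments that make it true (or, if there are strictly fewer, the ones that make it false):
is true only for:
  j=False, r=True, x=False;
  j=False, r=True, x=True;
  j=True, r=True, x=False;
  j=True, r=True, x=True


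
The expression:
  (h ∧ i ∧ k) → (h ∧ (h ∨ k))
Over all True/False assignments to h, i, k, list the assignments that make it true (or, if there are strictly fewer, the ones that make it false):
is always true.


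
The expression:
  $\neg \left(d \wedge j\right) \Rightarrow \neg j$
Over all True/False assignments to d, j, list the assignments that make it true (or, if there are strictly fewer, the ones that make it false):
is false only for:
  d=False, j=True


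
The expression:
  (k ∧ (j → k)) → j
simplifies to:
j ∨ ¬k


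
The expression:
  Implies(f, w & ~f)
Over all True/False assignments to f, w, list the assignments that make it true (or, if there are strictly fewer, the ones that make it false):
is true only for:
  f=False, w=False;
  f=False, w=True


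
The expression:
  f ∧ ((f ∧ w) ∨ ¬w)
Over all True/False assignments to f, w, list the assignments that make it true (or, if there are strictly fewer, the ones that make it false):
is true only for:
  f=True, w=False;
  f=True, w=True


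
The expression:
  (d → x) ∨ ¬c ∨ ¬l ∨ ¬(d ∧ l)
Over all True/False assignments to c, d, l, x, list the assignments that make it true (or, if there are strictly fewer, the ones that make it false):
is false only for:
  c=True, d=True, l=True, x=False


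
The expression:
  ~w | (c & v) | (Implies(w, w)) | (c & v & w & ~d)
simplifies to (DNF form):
True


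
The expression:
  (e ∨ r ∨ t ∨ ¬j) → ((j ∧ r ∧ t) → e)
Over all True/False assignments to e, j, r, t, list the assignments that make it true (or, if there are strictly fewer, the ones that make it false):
is false only for:
  e=False, j=True, r=True, t=True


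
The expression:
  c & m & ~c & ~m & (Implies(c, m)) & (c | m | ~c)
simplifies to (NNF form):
False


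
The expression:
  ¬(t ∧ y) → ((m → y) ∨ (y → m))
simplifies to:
True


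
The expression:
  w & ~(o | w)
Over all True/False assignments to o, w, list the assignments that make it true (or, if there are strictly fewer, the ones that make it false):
is never true.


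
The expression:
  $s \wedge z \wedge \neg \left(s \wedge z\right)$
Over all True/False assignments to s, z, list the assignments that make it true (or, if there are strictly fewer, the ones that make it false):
is never true.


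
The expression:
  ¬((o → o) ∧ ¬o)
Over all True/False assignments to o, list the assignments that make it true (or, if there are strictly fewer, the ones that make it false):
is true only for:
  o=True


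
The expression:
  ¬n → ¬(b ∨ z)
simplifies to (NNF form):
n ∨ (¬b ∧ ¬z)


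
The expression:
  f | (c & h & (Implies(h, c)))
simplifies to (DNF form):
f | (c & h)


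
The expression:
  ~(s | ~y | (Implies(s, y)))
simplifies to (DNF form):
False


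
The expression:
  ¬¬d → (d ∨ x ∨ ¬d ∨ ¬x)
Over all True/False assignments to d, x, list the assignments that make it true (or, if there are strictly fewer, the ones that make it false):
is always true.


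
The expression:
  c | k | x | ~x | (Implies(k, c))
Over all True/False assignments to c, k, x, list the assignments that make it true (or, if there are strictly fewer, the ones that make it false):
is always true.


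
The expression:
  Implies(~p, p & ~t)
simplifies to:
p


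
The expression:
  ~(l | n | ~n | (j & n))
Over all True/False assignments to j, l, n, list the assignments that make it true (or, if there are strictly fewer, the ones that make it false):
is never true.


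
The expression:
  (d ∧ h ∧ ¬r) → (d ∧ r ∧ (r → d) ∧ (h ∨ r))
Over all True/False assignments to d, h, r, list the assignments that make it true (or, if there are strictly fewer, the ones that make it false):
is false only for:
  d=True, h=True, r=False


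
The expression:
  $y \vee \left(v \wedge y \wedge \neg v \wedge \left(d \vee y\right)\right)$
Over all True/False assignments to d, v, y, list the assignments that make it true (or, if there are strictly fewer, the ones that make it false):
is true only for:
  d=False, v=False, y=True;
  d=False, v=True, y=True;
  d=True, v=False, y=True;
  d=True, v=True, y=True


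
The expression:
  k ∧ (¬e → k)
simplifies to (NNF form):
k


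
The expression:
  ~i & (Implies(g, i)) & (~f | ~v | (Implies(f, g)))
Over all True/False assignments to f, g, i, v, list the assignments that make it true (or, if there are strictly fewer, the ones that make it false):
is true only for:
  f=False, g=False, i=False, v=False;
  f=False, g=False, i=False, v=True;
  f=True, g=False, i=False, v=False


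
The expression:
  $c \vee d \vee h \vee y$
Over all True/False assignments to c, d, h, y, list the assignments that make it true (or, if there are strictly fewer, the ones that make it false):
is false only for:
  c=False, d=False, h=False, y=False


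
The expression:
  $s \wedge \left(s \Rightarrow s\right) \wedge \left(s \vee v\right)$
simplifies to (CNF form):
$s$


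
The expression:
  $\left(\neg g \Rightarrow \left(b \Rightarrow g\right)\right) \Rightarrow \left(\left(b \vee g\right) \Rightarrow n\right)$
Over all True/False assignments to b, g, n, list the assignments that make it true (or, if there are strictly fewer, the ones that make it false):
is false only for:
  b=False, g=True, n=False;
  b=True, g=True, n=False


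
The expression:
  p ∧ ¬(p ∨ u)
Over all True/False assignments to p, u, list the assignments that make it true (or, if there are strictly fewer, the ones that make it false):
is never true.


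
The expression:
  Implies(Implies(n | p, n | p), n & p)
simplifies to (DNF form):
n & p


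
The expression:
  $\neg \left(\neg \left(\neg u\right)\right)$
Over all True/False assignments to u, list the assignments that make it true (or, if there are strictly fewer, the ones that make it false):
is true only for:
  u=False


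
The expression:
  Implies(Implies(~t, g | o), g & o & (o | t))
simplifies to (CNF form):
(g | ~o) & (g | ~t) & (o | ~g)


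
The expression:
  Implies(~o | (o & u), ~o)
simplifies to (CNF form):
~o | ~u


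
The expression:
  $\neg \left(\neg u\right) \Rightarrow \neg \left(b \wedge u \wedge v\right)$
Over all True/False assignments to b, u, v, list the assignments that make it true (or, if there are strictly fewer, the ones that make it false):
is false only for:
  b=True, u=True, v=True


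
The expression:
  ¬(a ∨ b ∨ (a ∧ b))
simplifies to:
¬a ∧ ¬b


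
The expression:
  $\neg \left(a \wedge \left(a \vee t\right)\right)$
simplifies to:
$\neg a$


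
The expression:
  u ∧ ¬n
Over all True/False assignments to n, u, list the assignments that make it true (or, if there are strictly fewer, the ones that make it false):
is true only for:
  n=False, u=True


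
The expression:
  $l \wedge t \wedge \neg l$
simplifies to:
$\text{False}$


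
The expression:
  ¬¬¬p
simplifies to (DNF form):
¬p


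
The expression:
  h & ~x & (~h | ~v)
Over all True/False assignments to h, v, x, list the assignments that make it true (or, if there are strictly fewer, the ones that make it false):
is true only for:
  h=True, v=False, x=False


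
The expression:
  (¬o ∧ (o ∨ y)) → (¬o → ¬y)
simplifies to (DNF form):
o ∨ ¬y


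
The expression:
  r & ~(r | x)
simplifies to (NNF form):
False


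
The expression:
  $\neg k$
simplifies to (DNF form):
$\neg k$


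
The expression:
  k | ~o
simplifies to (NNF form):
k | ~o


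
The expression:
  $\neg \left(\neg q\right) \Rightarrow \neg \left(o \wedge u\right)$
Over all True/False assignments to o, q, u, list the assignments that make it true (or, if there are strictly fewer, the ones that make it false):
is false only for:
  o=True, q=True, u=True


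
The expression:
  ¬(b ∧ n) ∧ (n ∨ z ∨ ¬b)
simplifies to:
(z ∧ ¬n) ∨ ¬b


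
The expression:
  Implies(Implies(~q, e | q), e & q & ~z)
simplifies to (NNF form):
(~e & ~q) | (e & q & ~z)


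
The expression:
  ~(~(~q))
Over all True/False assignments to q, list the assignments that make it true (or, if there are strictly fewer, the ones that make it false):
is true only for:
  q=False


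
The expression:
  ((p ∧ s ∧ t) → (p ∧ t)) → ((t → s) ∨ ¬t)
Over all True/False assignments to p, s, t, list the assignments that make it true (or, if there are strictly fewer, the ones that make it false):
is false only for:
  p=False, s=False, t=True;
  p=True, s=False, t=True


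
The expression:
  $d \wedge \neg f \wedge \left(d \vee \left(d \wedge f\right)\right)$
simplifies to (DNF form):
$d \wedge \neg f$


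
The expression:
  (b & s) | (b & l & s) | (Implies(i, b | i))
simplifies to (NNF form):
True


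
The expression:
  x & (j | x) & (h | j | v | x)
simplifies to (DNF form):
x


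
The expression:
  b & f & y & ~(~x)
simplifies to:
b & f & x & y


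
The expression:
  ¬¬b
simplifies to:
b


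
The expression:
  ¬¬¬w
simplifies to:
¬w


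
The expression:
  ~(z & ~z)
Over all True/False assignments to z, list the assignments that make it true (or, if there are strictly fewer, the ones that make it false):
is always true.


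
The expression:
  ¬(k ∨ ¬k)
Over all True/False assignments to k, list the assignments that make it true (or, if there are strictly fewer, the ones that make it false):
is never true.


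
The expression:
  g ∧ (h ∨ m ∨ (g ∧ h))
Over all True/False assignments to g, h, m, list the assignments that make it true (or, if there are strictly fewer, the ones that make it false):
is true only for:
  g=True, h=False, m=True;
  g=True, h=True, m=False;
  g=True, h=True, m=True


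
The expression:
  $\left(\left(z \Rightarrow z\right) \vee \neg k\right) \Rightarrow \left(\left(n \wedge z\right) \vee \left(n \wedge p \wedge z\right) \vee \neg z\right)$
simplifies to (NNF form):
$n \vee \neg z$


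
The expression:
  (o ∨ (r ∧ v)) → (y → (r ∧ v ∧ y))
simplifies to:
(r ∧ v) ∨ ¬o ∨ ¬y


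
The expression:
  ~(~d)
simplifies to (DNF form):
d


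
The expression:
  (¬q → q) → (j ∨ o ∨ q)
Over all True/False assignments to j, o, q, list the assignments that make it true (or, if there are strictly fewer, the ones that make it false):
is always true.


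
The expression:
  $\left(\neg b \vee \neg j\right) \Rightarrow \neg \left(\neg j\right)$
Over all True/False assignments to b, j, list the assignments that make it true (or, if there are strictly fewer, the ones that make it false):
is true only for:
  b=False, j=True;
  b=True, j=True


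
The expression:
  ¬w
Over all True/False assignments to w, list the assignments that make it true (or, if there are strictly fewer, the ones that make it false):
is true only for:
  w=False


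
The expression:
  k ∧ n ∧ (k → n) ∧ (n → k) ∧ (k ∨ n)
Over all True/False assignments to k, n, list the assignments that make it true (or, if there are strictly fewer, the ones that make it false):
is true only for:
  k=True, n=True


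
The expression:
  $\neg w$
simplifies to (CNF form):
$\neg w$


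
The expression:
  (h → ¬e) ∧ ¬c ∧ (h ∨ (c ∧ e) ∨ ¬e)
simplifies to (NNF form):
¬c ∧ ¬e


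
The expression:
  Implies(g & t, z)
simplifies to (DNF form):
z | ~g | ~t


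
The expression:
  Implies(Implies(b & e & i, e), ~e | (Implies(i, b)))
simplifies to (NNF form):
b | ~e | ~i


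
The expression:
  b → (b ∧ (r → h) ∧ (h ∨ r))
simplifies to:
h ∨ ¬b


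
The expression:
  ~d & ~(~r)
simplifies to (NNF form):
r & ~d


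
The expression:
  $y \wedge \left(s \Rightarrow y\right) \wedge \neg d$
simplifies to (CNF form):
$y \wedge \neg d$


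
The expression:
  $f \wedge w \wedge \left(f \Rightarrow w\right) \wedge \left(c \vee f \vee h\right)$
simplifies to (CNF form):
$f \wedge w$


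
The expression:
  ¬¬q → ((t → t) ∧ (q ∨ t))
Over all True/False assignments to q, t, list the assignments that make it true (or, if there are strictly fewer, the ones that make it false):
is always true.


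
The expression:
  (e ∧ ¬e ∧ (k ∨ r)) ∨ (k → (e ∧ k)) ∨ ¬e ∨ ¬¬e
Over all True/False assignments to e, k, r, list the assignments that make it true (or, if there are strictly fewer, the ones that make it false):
is always true.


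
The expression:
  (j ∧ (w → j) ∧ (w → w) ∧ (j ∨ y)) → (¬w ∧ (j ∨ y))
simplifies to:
¬j ∨ ¬w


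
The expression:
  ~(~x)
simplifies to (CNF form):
x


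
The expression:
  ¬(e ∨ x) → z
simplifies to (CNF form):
e ∨ x ∨ z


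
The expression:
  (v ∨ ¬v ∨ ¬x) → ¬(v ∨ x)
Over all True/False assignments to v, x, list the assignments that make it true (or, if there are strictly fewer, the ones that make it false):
is true only for:
  v=False, x=False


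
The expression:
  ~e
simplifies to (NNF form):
~e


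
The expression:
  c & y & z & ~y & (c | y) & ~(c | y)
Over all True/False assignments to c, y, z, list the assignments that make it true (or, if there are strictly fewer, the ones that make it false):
is never true.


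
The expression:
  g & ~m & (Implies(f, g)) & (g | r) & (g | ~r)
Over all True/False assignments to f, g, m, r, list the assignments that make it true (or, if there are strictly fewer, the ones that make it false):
is true only for:
  f=False, g=True, m=False, r=False;
  f=False, g=True, m=False, r=True;
  f=True, g=True, m=False, r=False;
  f=True, g=True, m=False, r=True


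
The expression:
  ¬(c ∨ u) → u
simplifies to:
c ∨ u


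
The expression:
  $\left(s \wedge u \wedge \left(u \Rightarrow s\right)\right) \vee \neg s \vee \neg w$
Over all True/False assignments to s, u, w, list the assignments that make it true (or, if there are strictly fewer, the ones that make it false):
is false only for:
  s=True, u=False, w=True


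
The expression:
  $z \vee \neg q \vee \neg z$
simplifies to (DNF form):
$\text{True}$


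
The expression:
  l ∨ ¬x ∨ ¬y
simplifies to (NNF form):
l ∨ ¬x ∨ ¬y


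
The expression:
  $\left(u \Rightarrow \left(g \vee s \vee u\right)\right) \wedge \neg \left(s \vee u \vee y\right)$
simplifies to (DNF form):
$\neg s \wedge \neg u \wedge \neg y$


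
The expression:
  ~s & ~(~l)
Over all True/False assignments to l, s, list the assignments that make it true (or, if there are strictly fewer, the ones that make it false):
is true only for:
  l=True, s=False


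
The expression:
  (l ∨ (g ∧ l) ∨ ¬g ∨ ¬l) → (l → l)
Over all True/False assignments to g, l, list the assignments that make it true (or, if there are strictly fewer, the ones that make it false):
is always true.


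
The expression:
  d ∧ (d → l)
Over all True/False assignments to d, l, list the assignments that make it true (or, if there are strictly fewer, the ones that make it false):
is true only for:
  d=True, l=True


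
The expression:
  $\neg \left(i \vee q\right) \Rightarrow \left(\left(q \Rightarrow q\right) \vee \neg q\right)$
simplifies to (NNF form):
$\text{True}$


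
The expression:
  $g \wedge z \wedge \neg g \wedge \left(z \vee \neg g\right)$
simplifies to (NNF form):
$\text{False}$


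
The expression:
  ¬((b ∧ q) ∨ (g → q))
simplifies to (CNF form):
g ∧ ¬q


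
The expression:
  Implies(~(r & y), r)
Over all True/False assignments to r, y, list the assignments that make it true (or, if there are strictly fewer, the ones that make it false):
is true only for:
  r=True, y=False;
  r=True, y=True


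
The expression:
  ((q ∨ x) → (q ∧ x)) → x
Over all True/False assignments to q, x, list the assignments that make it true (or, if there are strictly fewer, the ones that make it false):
is false only for:
  q=False, x=False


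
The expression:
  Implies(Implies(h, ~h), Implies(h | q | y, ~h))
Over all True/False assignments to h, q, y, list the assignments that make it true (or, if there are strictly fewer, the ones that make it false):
is always true.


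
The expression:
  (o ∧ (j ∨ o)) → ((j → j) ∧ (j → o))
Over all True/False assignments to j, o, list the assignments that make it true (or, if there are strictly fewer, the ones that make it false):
is always true.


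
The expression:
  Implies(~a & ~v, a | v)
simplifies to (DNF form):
a | v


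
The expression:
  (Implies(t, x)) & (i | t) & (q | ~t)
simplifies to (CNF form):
(i | t) & (q | ~t) & (x | ~t)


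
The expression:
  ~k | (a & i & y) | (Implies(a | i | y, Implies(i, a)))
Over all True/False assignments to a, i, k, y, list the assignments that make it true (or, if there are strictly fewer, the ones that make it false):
is false only for:
  a=False, i=True, k=True, y=False;
  a=False, i=True, k=True, y=True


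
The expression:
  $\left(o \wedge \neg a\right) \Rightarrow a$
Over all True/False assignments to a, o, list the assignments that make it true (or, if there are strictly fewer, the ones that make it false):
is false only for:
  a=False, o=True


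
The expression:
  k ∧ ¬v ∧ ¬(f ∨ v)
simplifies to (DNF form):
k ∧ ¬f ∧ ¬v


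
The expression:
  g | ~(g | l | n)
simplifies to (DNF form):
g | (~l & ~n)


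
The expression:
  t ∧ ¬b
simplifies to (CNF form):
t ∧ ¬b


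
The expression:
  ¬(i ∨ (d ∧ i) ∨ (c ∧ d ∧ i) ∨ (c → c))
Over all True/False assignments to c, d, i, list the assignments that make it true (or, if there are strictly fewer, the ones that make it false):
is never true.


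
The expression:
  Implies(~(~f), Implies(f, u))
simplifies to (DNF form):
u | ~f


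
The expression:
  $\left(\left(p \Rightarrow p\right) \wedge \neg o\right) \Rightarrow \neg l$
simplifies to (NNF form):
$o \vee \neg l$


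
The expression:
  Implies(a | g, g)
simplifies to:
g | ~a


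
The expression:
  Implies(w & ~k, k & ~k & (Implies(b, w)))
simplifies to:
k | ~w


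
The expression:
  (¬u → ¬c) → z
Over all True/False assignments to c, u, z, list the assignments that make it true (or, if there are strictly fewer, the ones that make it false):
is false only for:
  c=False, u=False, z=False;
  c=False, u=True, z=False;
  c=True, u=True, z=False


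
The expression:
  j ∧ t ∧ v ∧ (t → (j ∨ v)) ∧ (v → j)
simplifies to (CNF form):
j ∧ t ∧ v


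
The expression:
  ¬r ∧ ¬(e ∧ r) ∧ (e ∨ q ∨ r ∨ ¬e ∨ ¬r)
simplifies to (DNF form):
¬r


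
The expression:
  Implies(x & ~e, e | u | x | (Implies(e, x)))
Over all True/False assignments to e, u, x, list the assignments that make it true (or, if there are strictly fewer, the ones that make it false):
is always true.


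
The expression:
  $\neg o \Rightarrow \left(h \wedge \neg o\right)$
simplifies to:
$h \vee o$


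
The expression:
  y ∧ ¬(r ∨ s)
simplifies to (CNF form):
y ∧ ¬r ∧ ¬s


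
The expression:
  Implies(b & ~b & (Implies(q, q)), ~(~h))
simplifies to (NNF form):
True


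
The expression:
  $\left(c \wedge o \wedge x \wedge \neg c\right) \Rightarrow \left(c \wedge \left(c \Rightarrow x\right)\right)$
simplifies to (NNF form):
$\text{True}$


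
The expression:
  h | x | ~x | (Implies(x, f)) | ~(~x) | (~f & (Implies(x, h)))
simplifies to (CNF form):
True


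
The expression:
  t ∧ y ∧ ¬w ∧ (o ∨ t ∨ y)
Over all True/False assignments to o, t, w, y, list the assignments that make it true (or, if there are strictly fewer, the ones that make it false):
is true only for:
  o=False, t=True, w=False, y=True;
  o=True, t=True, w=False, y=True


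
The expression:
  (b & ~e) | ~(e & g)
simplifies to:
~e | ~g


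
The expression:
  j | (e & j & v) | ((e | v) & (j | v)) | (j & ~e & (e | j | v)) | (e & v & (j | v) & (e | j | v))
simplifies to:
j | v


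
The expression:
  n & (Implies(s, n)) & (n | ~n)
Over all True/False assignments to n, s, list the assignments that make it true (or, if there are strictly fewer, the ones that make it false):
is true only for:
  n=True, s=False;
  n=True, s=True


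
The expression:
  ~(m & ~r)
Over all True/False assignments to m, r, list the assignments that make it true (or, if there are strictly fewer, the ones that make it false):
is false only for:
  m=True, r=False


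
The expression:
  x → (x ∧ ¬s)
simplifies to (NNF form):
¬s ∨ ¬x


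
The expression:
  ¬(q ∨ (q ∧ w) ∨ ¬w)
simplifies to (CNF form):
w ∧ ¬q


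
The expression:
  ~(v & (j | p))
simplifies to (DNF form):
~v | (~j & ~p)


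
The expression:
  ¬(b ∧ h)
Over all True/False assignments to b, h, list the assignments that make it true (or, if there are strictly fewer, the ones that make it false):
is false only for:
  b=True, h=True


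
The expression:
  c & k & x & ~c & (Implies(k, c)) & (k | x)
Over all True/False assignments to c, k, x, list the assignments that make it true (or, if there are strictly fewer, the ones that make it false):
is never true.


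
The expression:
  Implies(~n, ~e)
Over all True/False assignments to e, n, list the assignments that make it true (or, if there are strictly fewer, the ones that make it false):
is false only for:
  e=True, n=False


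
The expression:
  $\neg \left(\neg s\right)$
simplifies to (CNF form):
$s$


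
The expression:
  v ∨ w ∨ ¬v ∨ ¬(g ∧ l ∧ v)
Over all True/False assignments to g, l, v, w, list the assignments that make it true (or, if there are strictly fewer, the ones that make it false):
is always true.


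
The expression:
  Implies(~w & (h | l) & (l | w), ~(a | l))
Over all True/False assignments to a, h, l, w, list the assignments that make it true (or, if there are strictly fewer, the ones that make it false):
is false only for:
  a=False, h=False, l=True, w=False;
  a=False, h=True, l=True, w=False;
  a=True, h=False, l=True, w=False;
  a=True, h=True, l=True, w=False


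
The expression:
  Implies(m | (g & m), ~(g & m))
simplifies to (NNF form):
~g | ~m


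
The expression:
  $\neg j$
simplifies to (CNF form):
$\neg j$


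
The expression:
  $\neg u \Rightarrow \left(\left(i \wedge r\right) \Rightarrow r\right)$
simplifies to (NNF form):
$\text{True}$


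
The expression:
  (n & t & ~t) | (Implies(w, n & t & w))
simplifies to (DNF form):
~w | (n & t)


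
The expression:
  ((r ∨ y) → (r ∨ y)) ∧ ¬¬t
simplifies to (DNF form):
t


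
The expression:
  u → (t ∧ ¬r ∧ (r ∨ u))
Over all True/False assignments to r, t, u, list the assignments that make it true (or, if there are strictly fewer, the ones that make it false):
is false only for:
  r=False, t=False, u=True;
  r=True, t=False, u=True;
  r=True, t=True, u=True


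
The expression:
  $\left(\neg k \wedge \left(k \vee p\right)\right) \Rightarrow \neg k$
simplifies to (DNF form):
$\text{True}$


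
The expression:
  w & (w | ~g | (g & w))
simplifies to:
w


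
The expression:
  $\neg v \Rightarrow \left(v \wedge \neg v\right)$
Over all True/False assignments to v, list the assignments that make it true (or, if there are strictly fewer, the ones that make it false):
is true only for:
  v=True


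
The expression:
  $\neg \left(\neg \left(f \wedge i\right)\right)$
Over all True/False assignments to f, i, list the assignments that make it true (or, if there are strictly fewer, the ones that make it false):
is true only for:
  f=True, i=True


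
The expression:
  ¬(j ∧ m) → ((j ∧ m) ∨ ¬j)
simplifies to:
m ∨ ¬j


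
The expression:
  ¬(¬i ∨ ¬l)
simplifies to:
i ∧ l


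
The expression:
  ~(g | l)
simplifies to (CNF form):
~g & ~l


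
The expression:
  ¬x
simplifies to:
¬x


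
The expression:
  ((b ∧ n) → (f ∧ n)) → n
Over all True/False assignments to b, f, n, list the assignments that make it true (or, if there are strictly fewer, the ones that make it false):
is true only for:
  b=False, f=False, n=True;
  b=False, f=True, n=True;
  b=True, f=False, n=True;
  b=True, f=True, n=True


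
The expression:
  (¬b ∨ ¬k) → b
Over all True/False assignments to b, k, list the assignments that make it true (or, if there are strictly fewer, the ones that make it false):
is true only for:
  b=True, k=False;
  b=True, k=True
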